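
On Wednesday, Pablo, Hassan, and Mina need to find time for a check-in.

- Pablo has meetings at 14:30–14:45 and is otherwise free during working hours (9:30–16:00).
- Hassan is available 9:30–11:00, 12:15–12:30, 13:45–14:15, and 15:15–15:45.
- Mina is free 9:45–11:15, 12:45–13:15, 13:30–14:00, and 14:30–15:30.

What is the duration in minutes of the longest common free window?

75 minutes

Pablo free within 09:30–16:00: 09:30–14:30, 14:45–16:00.
Pablo ∩ Hassan: 09:30–11:00, 12:15–12:30, 13:45–14:15, 15:15–15:45.
Pablo ∩ Hassan ∩ Mina: 09:45–11:00, 13:45–14:00, 15:15–15:30.
Common window lengths: 75, 15, 15 min; longest is 75.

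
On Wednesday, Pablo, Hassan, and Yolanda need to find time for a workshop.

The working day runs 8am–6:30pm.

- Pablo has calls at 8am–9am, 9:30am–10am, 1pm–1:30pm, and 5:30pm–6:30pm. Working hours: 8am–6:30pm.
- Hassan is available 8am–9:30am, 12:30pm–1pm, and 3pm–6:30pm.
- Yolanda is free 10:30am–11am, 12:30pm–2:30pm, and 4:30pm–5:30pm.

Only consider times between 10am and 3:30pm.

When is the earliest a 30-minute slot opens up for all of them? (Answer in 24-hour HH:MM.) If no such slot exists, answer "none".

Pablo free within 08:00–18:30: 09:00–09:30, 10:00–13:00, 13:30–17:30.
Pablo ∩ Hassan: 09:00–09:30, 12:30–13:00, 15:00–17:30.
Pablo ∩ Hassan ∩ Yolanda: 12:30–13:00, 16:30–17:30.
Restricted to 10:00–15:30: 12:30–13:00.
Windows ≥ 30 min: 12:30–13:00.
Earliest such window starts at 12:30.

12:30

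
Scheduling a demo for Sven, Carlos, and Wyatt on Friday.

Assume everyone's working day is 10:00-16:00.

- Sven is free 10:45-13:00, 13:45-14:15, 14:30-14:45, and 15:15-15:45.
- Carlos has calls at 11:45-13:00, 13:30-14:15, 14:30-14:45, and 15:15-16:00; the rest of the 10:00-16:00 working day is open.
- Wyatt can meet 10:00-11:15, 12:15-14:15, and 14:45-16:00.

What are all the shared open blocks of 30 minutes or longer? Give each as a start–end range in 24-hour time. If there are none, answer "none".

Carlos free within 10:00–16:00: 10:00–11:45, 13:00–13:30, 14:15–14:30, 14:45–15:15.
Sven ∩ Carlos: 10:45–11:45.
Sven ∩ Carlos ∩ Wyatt: 10:45–11:15.
Windows ≥ 30 min: 10:45–11:15.

10:45–11:15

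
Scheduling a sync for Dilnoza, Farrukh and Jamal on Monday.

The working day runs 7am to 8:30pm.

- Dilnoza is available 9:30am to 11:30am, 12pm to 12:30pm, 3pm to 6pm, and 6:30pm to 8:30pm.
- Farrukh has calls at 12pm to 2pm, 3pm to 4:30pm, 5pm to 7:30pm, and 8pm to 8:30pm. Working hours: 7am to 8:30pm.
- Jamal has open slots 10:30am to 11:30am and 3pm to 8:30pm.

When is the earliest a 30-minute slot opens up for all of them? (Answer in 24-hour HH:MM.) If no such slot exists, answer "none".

10:30

Farrukh free within 07:00–20:30: 07:00–12:00, 14:00–15:00, 16:30–17:00, 19:30–20:00.
Dilnoza ∩ Farrukh: 09:30–11:30, 16:30–17:00, 19:30–20:00.
Dilnoza ∩ Farrukh ∩ Jamal: 10:30–11:30, 16:30–17:00, 19:30–20:00.
Windows ≥ 30 min: 10:30–11:30, 16:30–17:00, 19:30–20:00.
Earliest such window starts at 10:30.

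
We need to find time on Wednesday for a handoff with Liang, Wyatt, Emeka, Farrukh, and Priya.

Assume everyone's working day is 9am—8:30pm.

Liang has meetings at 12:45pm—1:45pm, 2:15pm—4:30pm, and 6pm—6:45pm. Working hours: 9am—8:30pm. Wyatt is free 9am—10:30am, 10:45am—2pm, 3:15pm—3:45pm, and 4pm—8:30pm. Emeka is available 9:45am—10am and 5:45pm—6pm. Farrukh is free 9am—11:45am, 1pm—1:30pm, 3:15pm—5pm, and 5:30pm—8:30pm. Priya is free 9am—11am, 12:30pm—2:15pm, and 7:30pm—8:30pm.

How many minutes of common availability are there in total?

15 minutes

Liang free within 09:00–20:30: 09:00–12:45, 13:45–14:15, 16:30–18:00, 18:45–20:30.
Liang ∩ Wyatt: 09:00–10:30, 10:45–12:45, 13:45–14:00, 16:30–18:00, 18:45–20:30.
Liang ∩ Wyatt ∩ Emeka: 09:45–10:00, 17:45–18:00.
Liang ∩ Wyatt ∩ Emeka ∩ Farrukh: 09:45–10:00, 17:45–18:00.
Liang ∩ Wyatt ∩ Emeka ∩ Farrukh ∩ Priya: 09:45–10:00.
Total common minutes: 15.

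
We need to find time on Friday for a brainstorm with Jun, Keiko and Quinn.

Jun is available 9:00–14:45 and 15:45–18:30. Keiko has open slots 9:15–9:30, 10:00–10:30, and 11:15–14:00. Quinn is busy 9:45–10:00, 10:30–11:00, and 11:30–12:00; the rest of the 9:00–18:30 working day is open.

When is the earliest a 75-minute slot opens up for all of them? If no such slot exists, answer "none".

12:00

Quinn free within 09:00–18:30: 09:00–09:45, 10:00–10:30, 11:00–11:30, 12:00–18:30.
Jun ∩ Keiko: 09:15–09:30, 10:00–10:30, 11:15–14:00.
Jun ∩ Keiko ∩ Quinn: 09:15–09:30, 10:00–10:30, 11:15–11:30, 12:00–14:00.
Windows ≥ 75 min: 12:00–14:00.
Earliest such window starts at 12:00.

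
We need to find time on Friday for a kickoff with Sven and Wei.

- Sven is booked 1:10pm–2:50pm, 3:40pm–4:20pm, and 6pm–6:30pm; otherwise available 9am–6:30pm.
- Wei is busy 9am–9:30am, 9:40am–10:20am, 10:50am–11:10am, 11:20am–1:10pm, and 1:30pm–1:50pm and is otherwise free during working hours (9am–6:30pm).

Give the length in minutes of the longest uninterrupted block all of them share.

Sven free within 09:00–18:30: 09:00–13:10, 14:50–15:40, 16:20–18:00.
Wei free within 09:00–18:30: 09:30–09:40, 10:20–10:50, 11:10–11:20, 13:10–13:30, 13:50–18:30.
Sven ∩ Wei: 09:30–09:40, 10:20–10:50, 11:10–11:20, 14:50–15:40, 16:20–18:00.
Common window lengths: 10, 30, 10, 50, 100 min; longest is 100.

100 minutes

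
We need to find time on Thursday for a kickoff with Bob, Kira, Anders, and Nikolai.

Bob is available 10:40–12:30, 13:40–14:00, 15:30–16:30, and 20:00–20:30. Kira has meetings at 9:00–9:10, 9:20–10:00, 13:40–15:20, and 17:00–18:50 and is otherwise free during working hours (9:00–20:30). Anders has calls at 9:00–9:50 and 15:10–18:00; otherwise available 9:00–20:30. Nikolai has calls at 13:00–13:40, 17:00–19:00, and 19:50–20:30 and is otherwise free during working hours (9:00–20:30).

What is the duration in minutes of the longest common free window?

110 minutes

Kira free within 09:00–20:30: 09:10–09:20, 10:00–13:40, 15:20–17:00, 18:50–20:30.
Anders free within 09:00–20:30: 09:50–15:10, 18:00–20:30.
Nikolai free within 09:00–20:30: 09:00–13:00, 13:40–17:00, 19:00–19:50.
Bob ∩ Kira: 10:40–12:30, 15:30–16:30, 20:00–20:30.
Bob ∩ Kira ∩ Anders: 10:40–12:30, 20:00–20:30.
Bob ∩ Kira ∩ Anders ∩ Nikolai: 10:40–12:30.
Single common window of 110 minutes.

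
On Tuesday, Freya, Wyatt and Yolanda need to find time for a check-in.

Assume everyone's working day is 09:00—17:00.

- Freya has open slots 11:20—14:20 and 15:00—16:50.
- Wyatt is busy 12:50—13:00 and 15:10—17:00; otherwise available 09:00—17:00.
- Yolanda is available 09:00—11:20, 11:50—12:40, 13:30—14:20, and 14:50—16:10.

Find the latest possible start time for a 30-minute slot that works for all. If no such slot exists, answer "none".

13:50

Wyatt free within 09:00–17:00: 09:00–12:50, 13:00–15:10.
Freya ∩ Wyatt: 11:20–12:50, 13:00–14:20, 15:00–15:10.
Freya ∩ Wyatt ∩ Yolanda: 11:50–12:40, 13:30–14:20, 15:00–15:10.
Windows ≥ 30 min: 11:50–12:40, 13:30–14:20.
Latest start in the last window 13:30–14:20 is 14:20 − 30 min = 13:50.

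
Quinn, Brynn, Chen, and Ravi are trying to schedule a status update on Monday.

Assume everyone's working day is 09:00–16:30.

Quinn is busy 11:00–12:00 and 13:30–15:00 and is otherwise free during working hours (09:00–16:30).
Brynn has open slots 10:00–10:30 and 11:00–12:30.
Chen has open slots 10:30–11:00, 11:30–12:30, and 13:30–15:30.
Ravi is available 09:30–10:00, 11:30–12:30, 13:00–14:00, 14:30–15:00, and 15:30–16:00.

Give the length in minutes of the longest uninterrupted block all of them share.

30 minutes

Quinn free within 09:00–16:30: 09:00–11:00, 12:00–13:30, 15:00–16:30.
Quinn ∩ Brynn: 10:00–10:30, 12:00–12:30.
Quinn ∩ Brynn ∩ Chen: 12:00–12:30.
Quinn ∩ Brynn ∩ Chen ∩ Ravi: 12:00–12:30.
Single common window of 30 minutes.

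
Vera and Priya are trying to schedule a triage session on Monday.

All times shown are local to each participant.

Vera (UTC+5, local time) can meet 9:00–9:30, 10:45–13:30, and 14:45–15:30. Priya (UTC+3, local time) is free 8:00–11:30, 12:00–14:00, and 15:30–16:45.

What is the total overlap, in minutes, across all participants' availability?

210 minutes

Vera → UTC: 04:00–04:30, 05:45–08:30, 09:45–10:30.
Priya → UTC: 05:00–08:30, 09:00–11:00, 12:30–13:45.
Vera ∩ Priya: 05:45–08:30, 09:45–10:30.
Total common minutes: 165 + 45 = 210.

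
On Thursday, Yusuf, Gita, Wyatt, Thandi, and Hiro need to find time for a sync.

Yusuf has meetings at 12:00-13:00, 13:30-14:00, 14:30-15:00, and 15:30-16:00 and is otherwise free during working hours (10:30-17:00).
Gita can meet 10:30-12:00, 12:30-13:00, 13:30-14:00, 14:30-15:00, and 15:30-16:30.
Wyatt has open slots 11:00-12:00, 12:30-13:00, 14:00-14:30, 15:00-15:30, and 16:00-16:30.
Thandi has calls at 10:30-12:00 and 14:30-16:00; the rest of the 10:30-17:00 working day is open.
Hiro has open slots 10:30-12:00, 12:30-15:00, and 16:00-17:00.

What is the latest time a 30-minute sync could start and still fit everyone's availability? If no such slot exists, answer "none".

16:00

Yusuf free within 10:30–17:00: 10:30–12:00, 13:00–13:30, 14:00–14:30, 15:00–15:30, 16:00–17:00.
Thandi free within 10:30–17:00: 12:00–14:30, 16:00–17:00.
Yusuf ∩ Gita: 10:30–12:00, 16:00–16:30.
Yusuf ∩ Gita ∩ Wyatt: 11:00–12:00, 16:00–16:30.
Yusuf ∩ Gita ∩ Wyatt ∩ Thandi: 16:00–16:30.
Yusuf ∩ Gita ∩ Wyatt ∩ Thandi ∩ Hiro: 16:00–16:30.
Windows ≥ 30 min: 16:00–16:30.
Latest start in the last window 16:00–16:30 is 16:30 − 30 min = 16:00.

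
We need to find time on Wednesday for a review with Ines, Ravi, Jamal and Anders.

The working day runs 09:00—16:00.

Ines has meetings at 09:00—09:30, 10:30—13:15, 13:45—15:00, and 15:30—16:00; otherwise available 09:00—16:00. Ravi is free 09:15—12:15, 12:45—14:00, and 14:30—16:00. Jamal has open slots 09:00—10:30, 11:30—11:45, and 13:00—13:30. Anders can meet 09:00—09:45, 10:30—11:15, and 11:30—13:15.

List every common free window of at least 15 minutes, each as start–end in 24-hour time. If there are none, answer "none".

Ines free within 09:00–16:00: 09:30–10:30, 13:15–13:45, 15:00–15:30.
Ines ∩ Ravi: 09:30–10:30, 13:15–13:45, 15:00–15:30.
Ines ∩ Ravi ∩ Jamal: 09:30–10:30, 13:15–13:30.
Ines ∩ Ravi ∩ Jamal ∩ Anders: 09:30–09:45.
Windows ≥ 15 min: 09:30–09:45.

09:30–09:45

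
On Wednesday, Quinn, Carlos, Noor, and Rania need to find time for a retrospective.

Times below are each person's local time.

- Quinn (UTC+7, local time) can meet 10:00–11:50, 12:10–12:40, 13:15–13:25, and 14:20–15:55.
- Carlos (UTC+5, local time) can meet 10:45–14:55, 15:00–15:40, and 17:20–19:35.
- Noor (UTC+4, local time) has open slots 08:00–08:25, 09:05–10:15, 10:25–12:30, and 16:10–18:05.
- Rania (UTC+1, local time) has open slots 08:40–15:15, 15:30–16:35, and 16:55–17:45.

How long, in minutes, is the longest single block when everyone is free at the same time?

50 minutes

Quinn → UTC: 03:00–04:50, 05:10–05:40, 06:15–06:25, 07:20–08:55.
Carlos → UTC: 05:45–09:55, 10:00–10:40, 12:20–14:35.
Noor → UTC: 04:00–04:25, 05:05–06:15, 06:25–08:30, 12:10–14:05.
Rania → UTC: 07:40–14:15, 14:30–15:35, 15:55–16:45.
Quinn ∩ Carlos: 06:15–06:25, 07:20–08:55.
Quinn ∩ Carlos ∩ Noor: 07:20–08:30.
Quinn ∩ Carlos ∩ Noor ∩ Rania: 07:40–08:30.
Single common window of 50 minutes.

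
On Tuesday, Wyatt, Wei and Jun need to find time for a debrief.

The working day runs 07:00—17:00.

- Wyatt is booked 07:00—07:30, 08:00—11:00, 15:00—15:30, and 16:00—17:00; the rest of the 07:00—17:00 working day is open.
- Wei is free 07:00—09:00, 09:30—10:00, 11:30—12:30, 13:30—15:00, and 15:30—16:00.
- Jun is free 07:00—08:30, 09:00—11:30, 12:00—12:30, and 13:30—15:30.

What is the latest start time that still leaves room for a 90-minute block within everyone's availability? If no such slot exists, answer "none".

13:30

Wyatt free within 07:00–17:00: 07:30–08:00, 11:00–15:00, 15:30–16:00.
Wyatt ∩ Wei: 07:30–08:00, 11:30–12:30, 13:30–15:00, 15:30–16:00.
Wyatt ∩ Wei ∩ Jun: 07:30–08:00, 12:00–12:30, 13:30–15:00.
Windows ≥ 90 min: 13:30–15:00.
Latest start in the last window 13:30–15:00 is 15:00 − 90 min = 13:30.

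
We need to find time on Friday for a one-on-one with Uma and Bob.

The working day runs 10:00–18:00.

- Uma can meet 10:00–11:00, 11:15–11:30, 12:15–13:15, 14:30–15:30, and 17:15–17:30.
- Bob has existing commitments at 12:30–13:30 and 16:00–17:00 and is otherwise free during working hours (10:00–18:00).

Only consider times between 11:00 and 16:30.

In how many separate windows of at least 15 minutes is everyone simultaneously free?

3

Bob free within 10:00–18:00: 10:00–12:30, 13:30–16:00, 17:00–18:00.
Uma ∩ Bob: 10:00–11:00, 11:15–11:30, 12:15–12:30, 14:30–15:30, 17:15–17:30.
Restricted to 11:00–16:30: 11:15–11:30, 12:15–12:30, 14:30–15:30.
Windows ≥ 15 min: 11:15–11:30, 12:15–12:30, 14:30–15:30.
That's 3 windows.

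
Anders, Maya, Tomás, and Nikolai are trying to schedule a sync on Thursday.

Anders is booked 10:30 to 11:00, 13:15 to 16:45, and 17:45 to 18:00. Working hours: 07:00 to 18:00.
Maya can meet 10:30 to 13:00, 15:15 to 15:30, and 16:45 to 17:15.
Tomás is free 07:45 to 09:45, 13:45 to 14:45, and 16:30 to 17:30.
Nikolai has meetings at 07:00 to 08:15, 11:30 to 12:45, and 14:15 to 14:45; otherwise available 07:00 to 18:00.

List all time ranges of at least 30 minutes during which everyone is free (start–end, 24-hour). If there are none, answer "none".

16:45–17:15

Anders free within 07:00–18:00: 07:00–10:30, 11:00–13:15, 16:45–17:45.
Nikolai free within 07:00–18:00: 08:15–11:30, 12:45–14:15, 14:45–18:00.
Anders ∩ Maya: 11:00–13:00, 16:45–17:15.
Anders ∩ Maya ∩ Tomás: 16:45–17:15.
Anders ∩ Maya ∩ Tomás ∩ Nikolai: 16:45–17:15.
Windows ≥ 30 min: 16:45–17:15.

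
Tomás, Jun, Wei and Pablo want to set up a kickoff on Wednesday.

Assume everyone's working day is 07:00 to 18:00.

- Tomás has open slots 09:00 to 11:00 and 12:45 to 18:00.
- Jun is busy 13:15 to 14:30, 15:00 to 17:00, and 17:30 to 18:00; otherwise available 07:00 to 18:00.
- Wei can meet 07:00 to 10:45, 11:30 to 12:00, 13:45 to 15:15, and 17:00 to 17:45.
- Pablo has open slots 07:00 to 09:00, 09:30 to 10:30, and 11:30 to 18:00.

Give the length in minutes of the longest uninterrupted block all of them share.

Jun free within 07:00–18:00: 07:00–13:15, 14:30–15:00, 17:00–17:30.
Tomás ∩ Jun: 09:00–11:00, 12:45–13:15, 14:30–15:00, 17:00–17:30.
Tomás ∩ Jun ∩ Wei: 09:00–10:45, 14:30–15:00, 17:00–17:30.
Tomás ∩ Jun ∩ Wei ∩ Pablo: 09:30–10:30, 14:30–15:00, 17:00–17:30.
Common window lengths: 60, 30, 30 min; longest is 60.

60 minutes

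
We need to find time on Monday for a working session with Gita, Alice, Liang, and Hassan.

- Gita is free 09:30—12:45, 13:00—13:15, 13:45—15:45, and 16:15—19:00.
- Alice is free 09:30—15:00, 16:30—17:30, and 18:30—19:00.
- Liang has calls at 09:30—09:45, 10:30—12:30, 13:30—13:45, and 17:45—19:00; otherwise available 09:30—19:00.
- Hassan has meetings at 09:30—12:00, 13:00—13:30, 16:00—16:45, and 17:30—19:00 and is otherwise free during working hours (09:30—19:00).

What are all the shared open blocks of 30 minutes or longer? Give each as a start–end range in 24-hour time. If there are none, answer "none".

13:45–15:00, 16:45–17:30

Liang free within 09:30–19:00: 09:45–10:30, 12:30–13:30, 13:45–17:45.
Hassan free within 09:30–19:00: 12:00–13:00, 13:30–16:00, 16:45–17:30.
Gita ∩ Alice: 09:30–12:45, 13:00–13:15, 13:45–15:00, 16:30–17:30, 18:30–19:00.
Gita ∩ Alice ∩ Liang: 09:45–10:30, 12:30–12:45, 13:00–13:15, 13:45–15:00, 16:30–17:30.
Gita ∩ Alice ∩ Liang ∩ Hassan: 12:30–12:45, 13:45–15:00, 16:45–17:30.
Windows ≥ 30 min: 13:45–15:00, 16:45–17:30.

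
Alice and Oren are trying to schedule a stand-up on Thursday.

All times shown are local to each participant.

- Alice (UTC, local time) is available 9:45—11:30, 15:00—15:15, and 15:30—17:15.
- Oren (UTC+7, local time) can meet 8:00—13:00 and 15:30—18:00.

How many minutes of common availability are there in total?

75 minutes

Alice → UTC: 09:45–11:30, 15:00–15:15, 15:30–17:15.
Oren → UTC: 01:00–06:00, 08:30–11:00.
Alice ∩ Oren: 09:45–11:00.
Total common minutes: 75.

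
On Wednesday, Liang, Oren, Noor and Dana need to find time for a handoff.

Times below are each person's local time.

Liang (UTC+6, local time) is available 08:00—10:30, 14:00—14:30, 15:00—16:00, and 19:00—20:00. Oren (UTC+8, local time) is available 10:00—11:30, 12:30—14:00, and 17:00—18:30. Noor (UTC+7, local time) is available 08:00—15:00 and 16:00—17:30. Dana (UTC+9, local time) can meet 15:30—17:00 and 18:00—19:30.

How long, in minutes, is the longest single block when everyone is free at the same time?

60 minutes

Liang → UTC: 02:00–04:30, 08:00–08:30, 09:00–10:00, 13:00–14:00.
Oren → UTC: 02:00–03:30, 04:30–06:00, 09:00–10:30.
Noor → UTC: 01:00–08:00, 09:00–10:30.
Dana → UTC: 06:30–08:00, 09:00–10:30.
Liang ∩ Oren: 02:00–03:30, 09:00–10:00.
Liang ∩ Oren ∩ Noor: 02:00–03:30, 09:00–10:00.
Liang ∩ Oren ∩ Noor ∩ Dana: 09:00–10:00.
Single common window of 60 minutes.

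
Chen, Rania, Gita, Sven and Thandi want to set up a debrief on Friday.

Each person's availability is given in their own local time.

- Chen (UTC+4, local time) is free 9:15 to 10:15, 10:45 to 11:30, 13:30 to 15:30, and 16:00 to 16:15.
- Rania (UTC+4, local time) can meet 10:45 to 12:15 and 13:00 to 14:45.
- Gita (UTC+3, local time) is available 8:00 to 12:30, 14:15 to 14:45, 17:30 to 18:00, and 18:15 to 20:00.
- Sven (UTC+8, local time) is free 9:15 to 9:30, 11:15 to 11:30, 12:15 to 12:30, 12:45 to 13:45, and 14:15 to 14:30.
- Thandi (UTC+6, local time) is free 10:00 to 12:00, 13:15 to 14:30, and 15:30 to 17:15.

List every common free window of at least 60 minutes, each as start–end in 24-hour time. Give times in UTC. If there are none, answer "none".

Chen → UTC: 05:15–06:15, 06:45–07:30, 09:30–11:30, 12:00–12:15.
Rania → UTC: 06:45–08:15, 09:00–10:45.
Gita → UTC: 05:00–09:30, 11:15–11:45, 14:30–15:00, 15:15–17:00.
Sven → UTC: 01:15–01:30, 03:15–03:30, 04:15–04:30, 04:45–05:45, 06:15–06:30.
Thandi → UTC: 04:00–06:00, 07:15–08:30, 09:30–11:15.
Chen ∩ Rania: 06:45–07:30, 09:30–10:45.
Chen ∩ Rania ∩ Gita: 06:45–07:30.
Chen ∩ Rania ∩ Gita ∩ Sven: (none).
Chen ∩ Rania ∩ Gita ∩ Sven ∩ Thandi: (none).
Windows ≥ 60 min: (none).

none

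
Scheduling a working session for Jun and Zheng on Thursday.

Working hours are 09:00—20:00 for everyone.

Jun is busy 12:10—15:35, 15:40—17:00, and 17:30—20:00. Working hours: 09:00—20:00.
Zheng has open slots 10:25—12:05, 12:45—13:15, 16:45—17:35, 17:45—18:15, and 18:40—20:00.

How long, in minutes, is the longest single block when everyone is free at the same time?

Jun free within 09:00–20:00: 09:00–12:10, 15:35–15:40, 17:00–17:30.
Jun ∩ Zheng: 10:25–12:05, 17:00–17:30.
Common window lengths: 100, 30 min; longest is 100.

100 minutes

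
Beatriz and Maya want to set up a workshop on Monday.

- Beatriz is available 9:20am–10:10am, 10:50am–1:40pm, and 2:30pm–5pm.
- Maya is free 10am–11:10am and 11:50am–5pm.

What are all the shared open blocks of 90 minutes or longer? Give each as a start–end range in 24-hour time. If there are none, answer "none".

Beatriz ∩ Maya: 10:00–10:10, 10:50–11:10, 11:50–13:40, 14:30–17:00.
Windows ≥ 90 min: 11:50–13:40, 14:30–17:00.

11:50–13:40, 14:30–17:00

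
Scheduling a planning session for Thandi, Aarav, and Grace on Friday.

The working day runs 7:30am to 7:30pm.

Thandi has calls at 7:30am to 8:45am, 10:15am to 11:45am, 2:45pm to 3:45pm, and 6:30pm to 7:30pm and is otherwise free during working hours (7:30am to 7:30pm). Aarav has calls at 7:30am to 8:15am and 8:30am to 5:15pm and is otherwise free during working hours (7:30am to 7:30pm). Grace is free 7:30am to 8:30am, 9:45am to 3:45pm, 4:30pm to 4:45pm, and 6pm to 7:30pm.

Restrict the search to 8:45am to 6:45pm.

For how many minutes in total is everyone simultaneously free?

Thandi free within 07:30–19:30: 08:45–10:15, 11:45–14:45, 15:45–18:30.
Aarav free within 07:30–19:30: 08:15–08:30, 17:15–19:30.
Thandi ∩ Aarav: 17:15–18:30.
Thandi ∩ Aarav ∩ Grace: 18:00–18:30.
Restricted to 08:45–18:45: 18:00–18:30.
Total common minutes: 30.

30 minutes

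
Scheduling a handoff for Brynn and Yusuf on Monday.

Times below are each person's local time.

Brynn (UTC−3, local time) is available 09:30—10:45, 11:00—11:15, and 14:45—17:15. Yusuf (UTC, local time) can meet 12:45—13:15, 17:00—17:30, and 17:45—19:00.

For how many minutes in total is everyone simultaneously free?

Brynn → UTC: 12:30–13:45, 14:00–14:15, 17:45–20:15.
Yusuf → UTC: 12:45–13:15, 17:00–17:30, 17:45–19:00.
Brynn ∩ Yusuf: 12:45–13:15, 17:45–19:00.
Total common minutes: 30 + 75 = 105.

105 minutes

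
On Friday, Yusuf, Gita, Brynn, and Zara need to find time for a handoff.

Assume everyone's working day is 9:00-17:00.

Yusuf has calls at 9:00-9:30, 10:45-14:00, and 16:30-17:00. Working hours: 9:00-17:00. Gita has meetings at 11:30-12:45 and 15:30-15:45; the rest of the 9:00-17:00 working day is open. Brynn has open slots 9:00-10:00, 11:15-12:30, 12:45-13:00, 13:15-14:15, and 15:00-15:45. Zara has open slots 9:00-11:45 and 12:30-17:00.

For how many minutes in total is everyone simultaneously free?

Yusuf free within 09:00–17:00: 09:30–10:45, 14:00–16:30.
Gita free within 09:00–17:00: 09:00–11:30, 12:45–15:30, 15:45–17:00.
Yusuf ∩ Gita: 09:30–10:45, 14:00–15:30, 15:45–16:30.
Yusuf ∩ Gita ∩ Brynn: 09:30–10:00, 14:00–14:15, 15:00–15:30.
Yusuf ∩ Gita ∩ Brynn ∩ Zara: 09:30–10:00, 14:00–14:15, 15:00–15:30.
Total common minutes: 30 + 15 + 30 = 75.

75 minutes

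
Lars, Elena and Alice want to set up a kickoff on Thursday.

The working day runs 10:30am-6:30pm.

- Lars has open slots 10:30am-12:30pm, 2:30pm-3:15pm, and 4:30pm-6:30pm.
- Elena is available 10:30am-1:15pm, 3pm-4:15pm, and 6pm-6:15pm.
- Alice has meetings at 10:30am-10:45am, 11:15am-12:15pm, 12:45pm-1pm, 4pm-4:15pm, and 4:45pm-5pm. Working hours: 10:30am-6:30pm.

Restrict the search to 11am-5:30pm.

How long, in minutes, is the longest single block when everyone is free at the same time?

15 minutes

Alice free within 10:30–18:30: 10:45–11:15, 12:15–12:45, 13:00–16:00, 16:15–16:45, 17:00–18:30.
Lars ∩ Elena: 10:30–12:30, 15:00–15:15, 18:00–18:15.
Lars ∩ Elena ∩ Alice: 10:45–11:15, 12:15–12:30, 15:00–15:15, 18:00–18:15.
Restricted to 11:00–17:30: 11:00–11:15, 12:15–12:30, 15:00–15:15.
Common window lengths: 15, 15, 15 min; longest is 15.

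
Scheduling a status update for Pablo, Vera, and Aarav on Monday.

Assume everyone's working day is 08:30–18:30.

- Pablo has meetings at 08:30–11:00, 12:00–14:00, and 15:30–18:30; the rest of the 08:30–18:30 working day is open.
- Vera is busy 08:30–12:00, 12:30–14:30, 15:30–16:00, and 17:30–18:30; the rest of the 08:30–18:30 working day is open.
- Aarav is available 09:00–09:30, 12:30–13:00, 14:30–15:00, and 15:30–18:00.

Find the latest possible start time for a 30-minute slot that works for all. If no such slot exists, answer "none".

Pablo free within 08:30–18:30: 11:00–12:00, 14:00–15:30.
Vera free within 08:30–18:30: 12:00–12:30, 14:30–15:30, 16:00–17:30.
Pablo ∩ Vera: 14:30–15:30.
Pablo ∩ Vera ∩ Aarav: 14:30–15:00.
Windows ≥ 30 min: 14:30–15:00.
Latest start in the last window 14:30–15:00 is 15:00 − 30 min = 14:30.

14:30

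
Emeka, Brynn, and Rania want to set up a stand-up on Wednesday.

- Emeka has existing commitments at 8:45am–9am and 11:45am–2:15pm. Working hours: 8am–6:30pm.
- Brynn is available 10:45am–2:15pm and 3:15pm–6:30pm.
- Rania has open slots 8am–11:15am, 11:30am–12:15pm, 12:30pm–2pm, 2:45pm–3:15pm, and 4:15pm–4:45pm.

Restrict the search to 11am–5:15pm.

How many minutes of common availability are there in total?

Emeka free within 08:00–18:30: 08:00–08:45, 09:00–11:45, 14:15–18:30.
Emeka ∩ Brynn: 10:45–11:45, 15:15–18:30.
Emeka ∩ Brynn ∩ Rania: 10:45–11:15, 11:30–11:45, 16:15–16:45.
Restricted to 11:00–17:15: 11:00–11:15, 11:30–11:45, 16:15–16:45.
Total common minutes: 15 + 15 + 30 = 60.

60 minutes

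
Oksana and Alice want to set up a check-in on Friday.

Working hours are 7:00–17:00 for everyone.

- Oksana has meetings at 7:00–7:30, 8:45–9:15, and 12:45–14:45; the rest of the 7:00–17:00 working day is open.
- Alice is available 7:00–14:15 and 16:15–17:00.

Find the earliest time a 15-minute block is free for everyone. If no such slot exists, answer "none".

07:30

Oksana free within 07:00–17:00: 07:30–08:45, 09:15–12:45, 14:45–17:00.
Oksana ∩ Alice: 07:30–08:45, 09:15–12:45, 16:15–17:00.
Windows ≥ 15 min: 07:30–08:45, 09:15–12:45, 16:15–17:00.
Earliest such window starts at 07:30.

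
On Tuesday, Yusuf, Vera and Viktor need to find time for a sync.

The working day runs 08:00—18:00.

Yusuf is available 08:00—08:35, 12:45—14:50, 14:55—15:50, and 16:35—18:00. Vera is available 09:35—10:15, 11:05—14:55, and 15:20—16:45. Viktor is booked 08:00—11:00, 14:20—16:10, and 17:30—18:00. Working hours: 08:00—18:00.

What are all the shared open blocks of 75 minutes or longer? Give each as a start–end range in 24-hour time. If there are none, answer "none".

Viktor free within 08:00–18:00: 11:00–14:20, 16:10–17:30.
Yusuf ∩ Vera: 12:45–14:50, 15:20–15:50, 16:35–16:45.
Yusuf ∩ Vera ∩ Viktor: 12:45–14:20, 16:35–16:45.
Windows ≥ 75 min: 12:45–14:20.

12:45–14:20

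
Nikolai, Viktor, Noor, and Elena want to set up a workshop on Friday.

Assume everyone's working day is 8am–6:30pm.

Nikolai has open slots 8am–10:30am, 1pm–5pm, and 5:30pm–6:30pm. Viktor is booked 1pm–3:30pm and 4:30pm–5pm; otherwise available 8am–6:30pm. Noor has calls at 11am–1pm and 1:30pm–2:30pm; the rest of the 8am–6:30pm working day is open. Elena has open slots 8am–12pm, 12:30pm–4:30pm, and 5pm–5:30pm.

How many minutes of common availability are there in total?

210 minutes

Viktor free within 08:00–18:30: 08:00–13:00, 15:30–16:30, 17:00–18:30.
Noor free within 08:00–18:30: 08:00–11:00, 13:00–13:30, 14:30–18:30.
Nikolai ∩ Viktor: 08:00–10:30, 15:30–16:30, 17:30–18:30.
Nikolai ∩ Viktor ∩ Noor: 08:00–10:30, 15:30–16:30, 17:30–18:30.
Nikolai ∩ Viktor ∩ Noor ∩ Elena: 08:00–10:30, 15:30–16:30.
Total common minutes: 150 + 60 = 210.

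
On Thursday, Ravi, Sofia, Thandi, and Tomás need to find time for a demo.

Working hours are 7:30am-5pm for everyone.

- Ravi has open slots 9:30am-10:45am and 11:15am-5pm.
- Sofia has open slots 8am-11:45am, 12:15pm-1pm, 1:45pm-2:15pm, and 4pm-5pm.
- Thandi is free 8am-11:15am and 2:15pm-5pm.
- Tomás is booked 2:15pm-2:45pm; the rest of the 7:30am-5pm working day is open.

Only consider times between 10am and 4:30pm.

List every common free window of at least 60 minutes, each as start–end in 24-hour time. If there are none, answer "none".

none

Tomás free within 07:30–17:00: 07:30–14:15, 14:45–17:00.
Ravi ∩ Sofia: 09:30–10:45, 11:15–11:45, 12:15–13:00, 13:45–14:15, 16:00–17:00.
Ravi ∩ Sofia ∩ Thandi: 09:30–10:45, 16:00–17:00.
Ravi ∩ Sofia ∩ Thandi ∩ Tomás: 09:30–10:45, 16:00–17:00.
Restricted to 10:00–16:30: 10:00–10:45, 16:00–16:30.
Windows ≥ 60 min: (none).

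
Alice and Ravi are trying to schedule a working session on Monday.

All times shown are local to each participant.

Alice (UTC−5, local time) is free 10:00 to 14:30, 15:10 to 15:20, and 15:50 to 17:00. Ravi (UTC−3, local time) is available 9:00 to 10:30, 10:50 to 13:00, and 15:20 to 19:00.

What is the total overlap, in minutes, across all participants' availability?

210 minutes

Alice → UTC: 15:00–19:30, 20:10–20:20, 20:50–22:00.
Ravi → UTC: 12:00–13:30, 13:50–16:00, 18:20–22:00.
Alice ∩ Ravi: 15:00–16:00, 18:20–19:30, 20:10–20:20, 20:50–22:00.
Total common minutes: 60 + 70 + 10 + 70 = 210.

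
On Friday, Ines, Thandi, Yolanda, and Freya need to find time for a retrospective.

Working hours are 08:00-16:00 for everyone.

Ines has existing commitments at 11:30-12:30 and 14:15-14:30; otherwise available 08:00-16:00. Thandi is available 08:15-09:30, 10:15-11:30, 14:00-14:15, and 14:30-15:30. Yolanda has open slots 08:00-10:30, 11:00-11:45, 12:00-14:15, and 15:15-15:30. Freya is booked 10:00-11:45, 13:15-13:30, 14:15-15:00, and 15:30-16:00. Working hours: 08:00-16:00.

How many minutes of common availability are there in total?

105 minutes

Ines free within 08:00–16:00: 08:00–11:30, 12:30–14:15, 14:30–16:00.
Freya free within 08:00–16:00: 08:00–10:00, 11:45–13:15, 13:30–14:15, 15:00–15:30.
Ines ∩ Thandi: 08:15–09:30, 10:15–11:30, 14:00–14:15, 14:30–15:30.
Ines ∩ Thandi ∩ Yolanda: 08:15–09:30, 10:15–10:30, 11:00–11:30, 14:00–14:15, 15:15–15:30.
Ines ∩ Thandi ∩ Yolanda ∩ Freya: 08:15–09:30, 14:00–14:15, 15:15–15:30.
Total common minutes: 75 + 15 + 15 = 105.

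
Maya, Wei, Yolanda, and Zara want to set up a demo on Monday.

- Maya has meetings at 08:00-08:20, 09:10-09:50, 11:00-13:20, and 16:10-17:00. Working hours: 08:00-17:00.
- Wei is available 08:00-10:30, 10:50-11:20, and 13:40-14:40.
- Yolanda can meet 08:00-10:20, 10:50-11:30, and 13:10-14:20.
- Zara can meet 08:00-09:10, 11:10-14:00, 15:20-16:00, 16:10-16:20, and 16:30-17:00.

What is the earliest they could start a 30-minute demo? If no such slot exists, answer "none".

Maya free within 08:00–17:00: 08:20–09:10, 09:50–11:00, 13:20–16:10.
Maya ∩ Wei: 08:20–09:10, 09:50–10:30, 10:50–11:00, 13:40–14:40.
Maya ∩ Wei ∩ Yolanda: 08:20–09:10, 09:50–10:20, 10:50–11:00, 13:40–14:20.
Maya ∩ Wei ∩ Yolanda ∩ Zara: 08:20–09:10, 13:40–14:00.
Windows ≥ 30 min: 08:20–09:10.
Earliest such window starts at 08:20.

08:20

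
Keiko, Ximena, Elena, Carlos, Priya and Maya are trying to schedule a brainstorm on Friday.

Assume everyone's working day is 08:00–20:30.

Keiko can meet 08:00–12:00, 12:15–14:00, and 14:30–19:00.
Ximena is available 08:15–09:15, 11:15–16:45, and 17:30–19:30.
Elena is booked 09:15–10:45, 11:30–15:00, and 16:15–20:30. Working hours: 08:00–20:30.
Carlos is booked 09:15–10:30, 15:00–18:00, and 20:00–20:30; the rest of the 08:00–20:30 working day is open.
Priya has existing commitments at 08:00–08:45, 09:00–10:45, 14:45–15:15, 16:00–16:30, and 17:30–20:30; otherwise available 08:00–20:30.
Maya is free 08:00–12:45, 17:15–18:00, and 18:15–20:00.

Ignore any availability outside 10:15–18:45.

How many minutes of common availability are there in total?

Elena free within 08:00–20:30: 08:00–09:15, 10:45–11:30, 15:00–16:15.
Carlos free within 08:00–20:30: 08:00–09:15, 10:30–15:00, 18:00–20:00.
Priya free within 08:00–20:30: 08:45–09:00, 10:45–14:45, 15:15–16:00, 16:30–17:30.
Keiko ∩ Ximena: 08:15–09:15, 11:15–12:00, 12:15–14:00, 14:30–16:45, 17:30–19:00.
Keiko ∩ Ximena ∩ Elena: 08:15–09:15, 11:15–11:30, 15:00–16:15.
Keiko ∩ Ximena ∩ Elena ∩ Carlos: 08:15–09:15, 11:15–11:30.
Keiko ∩ Ximena ∩ Elena ∩ Carlos ∩ Priya: 08:45–09:00, 11:15–11:30.
Keiko ∩ Ximena ∩ Elena ∩ Carlos ∩ Priya ∩ Maya: 08:45–09:00, 11:15–11:30.
Restricted to 10:15–18:45: 11:15–11:30.
Total common minutes: 15.

15 minutes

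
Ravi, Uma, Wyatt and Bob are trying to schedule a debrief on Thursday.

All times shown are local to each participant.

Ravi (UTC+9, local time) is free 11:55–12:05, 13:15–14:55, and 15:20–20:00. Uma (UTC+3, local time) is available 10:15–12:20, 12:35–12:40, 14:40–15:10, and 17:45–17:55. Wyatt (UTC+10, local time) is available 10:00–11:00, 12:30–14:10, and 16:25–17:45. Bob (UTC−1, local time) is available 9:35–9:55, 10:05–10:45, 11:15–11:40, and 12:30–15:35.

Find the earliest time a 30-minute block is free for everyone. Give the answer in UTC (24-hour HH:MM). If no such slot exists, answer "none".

none

Ravi → UTC: 02:55–03:05, 04:15–05:55, 06:20–11:00.
Uma → UTC: 07:15–09:20, 09:35–09:40, 11:40–12:10, 14:45–14:55.
Wyatt → UTC: 00:00–01:00, 02:30–04:10, 06:25–07:45.
Bob → UTC: 10:35–10:55, 11:05–11:45, 12:15–12:40, 13:30–16:35.
Ravi ∩ Uma: 07:15–09:20, 09:35–09:40.
Ravi ∩ Uma ∩ Wyatt: 07:15–07:45.
Ravi ∩ Uma ∩ Wyatt ∩ Bob: (none).
Windows ≥ 30 min: (none).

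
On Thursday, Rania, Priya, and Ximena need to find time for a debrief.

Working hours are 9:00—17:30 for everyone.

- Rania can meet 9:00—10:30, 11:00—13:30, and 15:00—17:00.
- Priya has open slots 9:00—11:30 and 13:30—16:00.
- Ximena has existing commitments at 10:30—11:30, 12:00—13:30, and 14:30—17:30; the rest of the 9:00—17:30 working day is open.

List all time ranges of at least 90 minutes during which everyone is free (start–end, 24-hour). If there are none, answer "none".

Ximena free within 09:00–17:30: 09:00–10:30, 11:30–12:00, 13:30–14:30.
Rania ∩ Priya: 09:00–10:30, 11:00–11:30, 15:00–16:00.
Rania ∩ Priya ∩ Ximena: 09:00–10:30.
Windows ≥ 90 min: 09:00–10:30.

09:00–10:30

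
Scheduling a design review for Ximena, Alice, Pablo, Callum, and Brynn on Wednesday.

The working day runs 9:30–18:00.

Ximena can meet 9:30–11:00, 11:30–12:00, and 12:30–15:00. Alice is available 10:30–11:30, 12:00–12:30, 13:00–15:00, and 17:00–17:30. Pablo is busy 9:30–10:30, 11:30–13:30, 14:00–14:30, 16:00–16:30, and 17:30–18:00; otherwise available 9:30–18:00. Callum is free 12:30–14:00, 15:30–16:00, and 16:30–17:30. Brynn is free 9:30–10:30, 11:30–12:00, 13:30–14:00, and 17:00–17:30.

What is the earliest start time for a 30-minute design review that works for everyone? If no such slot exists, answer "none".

Pablo free within 09:30–18:00: 10:30–11:30, 13:30–14:00, 14:30–16:00, 16:30–17:30.
Ximena ∩ Alice: 10:30–11:00, 13:00–15:00.
Ximena ∩ Alice ∩ Pablo: 10:30–11:00, 13:30–14:00, 14:30–15:00.
Ximena ∩ Alice ∩ Pablo ∩ Callum: 13:30–14:00.
Ximena ∩ Alice ∩ Pablo ∩ Callum ∩ Brynn: 13:30–14:00.
Windows ≥ 30 min: 13:30–14:00.
Earliest such window starts at 13:30.

13:30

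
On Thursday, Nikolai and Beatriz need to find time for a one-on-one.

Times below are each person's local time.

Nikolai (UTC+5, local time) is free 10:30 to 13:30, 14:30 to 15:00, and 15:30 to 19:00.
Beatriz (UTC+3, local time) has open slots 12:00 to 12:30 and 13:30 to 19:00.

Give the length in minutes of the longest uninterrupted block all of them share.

Nikolai → UTC: 05:30–08:30, 09:30–10:00, 10:30–14:00.
Beatriz → UTC: 09:00–09:30, 10:30–16:00.
Nikolai ∩ Beatriz: 10:30–14:00.
Single common window of 210 minutes.

210 minutes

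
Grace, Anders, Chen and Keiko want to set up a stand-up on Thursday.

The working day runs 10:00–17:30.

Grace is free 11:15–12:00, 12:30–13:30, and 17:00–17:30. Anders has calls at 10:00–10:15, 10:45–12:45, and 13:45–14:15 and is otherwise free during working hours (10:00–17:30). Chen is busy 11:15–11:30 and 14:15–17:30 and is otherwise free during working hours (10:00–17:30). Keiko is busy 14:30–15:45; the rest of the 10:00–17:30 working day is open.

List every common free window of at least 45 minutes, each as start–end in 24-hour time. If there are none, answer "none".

12:45–13:30

Anders free within 10:00–17:30: 10:15–10:45, 12:45–13:45, 14:15–17:30.
Chen free within 10:00–17:30: 10:00–11:15, 11:30–14:15.
Keiko free within 10:00–17:30: 10:00–14:30, 15:45–17:30.
Grace ∩ Anders: 12:45–13:30, 17:00–17:30.
Grace ∩ Anders ∩ Chen: 12:45–13:30.
Grace ∩ Anders ∩ Chen ∩ Keiko: 12:45–13:30.
Windows ≥ 45 min: 12:45–13:30.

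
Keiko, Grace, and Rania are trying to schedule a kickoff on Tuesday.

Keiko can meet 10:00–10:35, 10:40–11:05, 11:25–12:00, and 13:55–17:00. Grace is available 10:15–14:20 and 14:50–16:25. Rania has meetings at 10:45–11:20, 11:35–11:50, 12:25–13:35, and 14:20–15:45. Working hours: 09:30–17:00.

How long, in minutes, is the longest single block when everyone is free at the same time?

40 minutes

Rania free within 09:30–17:00: 09:30–10:45, 11:20–11:35, 11:50–12:25, 13:35–14:20, 15:45–17:00.
Keiko ∩ Grace: 10:15–10:35, 10:40–11:05, 11:25–12:00, 13:55–14:20, 14:50–16:25.
Keiko ∩ Grace ∩ Rania: 10:15–10:35, 10:40–10:45, 11:25–11:35, 11:50–12:00, 13:55–14:20, 15:45–16:25.
Common window lengths: 20, 5, 10, 10, 25, 40 min; longest is 40.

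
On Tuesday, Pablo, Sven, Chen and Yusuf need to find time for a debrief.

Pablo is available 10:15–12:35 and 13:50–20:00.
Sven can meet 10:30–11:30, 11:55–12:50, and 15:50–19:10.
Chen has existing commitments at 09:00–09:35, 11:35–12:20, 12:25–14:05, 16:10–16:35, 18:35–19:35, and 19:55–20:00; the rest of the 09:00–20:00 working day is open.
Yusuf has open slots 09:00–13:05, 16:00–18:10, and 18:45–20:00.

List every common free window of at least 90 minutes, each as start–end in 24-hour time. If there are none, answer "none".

16:35–18:10

Chen free within 09:00–20:00: 09:35–11:35, 12:20–12:25, 14:05–16:10, 16:35–18:35, 19:35–19:55.
Pablo ∩ Sven: 10:30–11:30, 11:55–12:35, 15:50–19:10.
Pablo ∩ Sven ∩ Chen: 10:30–11:30, 12:20–12:25, 15:50–16:10, 16:35–18:35.
Pablo ∩ Sven ∩ Chen ∩ Yusuf: 10:30–11:30, 12:20–12:25, 16:00–16:10, 16:35–18:10.
Windows ≥ 90 min: 16:35–18:10.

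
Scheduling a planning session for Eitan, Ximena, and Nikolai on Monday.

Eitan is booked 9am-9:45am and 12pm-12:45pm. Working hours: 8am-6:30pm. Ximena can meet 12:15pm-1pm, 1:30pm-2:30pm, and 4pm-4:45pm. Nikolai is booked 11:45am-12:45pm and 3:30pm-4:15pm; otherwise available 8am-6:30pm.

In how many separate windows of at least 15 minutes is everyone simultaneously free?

Eitan free within 08:00–18:30: 08:00–09:00, 09:45–12:00, 12:45–18:30.
Nikolai free within 08:00–18:30: 08:00–11:45, 12:45–15:30, 16:15–18:30.
Eitan ∩ Ximena: 12:45–13:00, 13:30–14:30, 16:00–16:45.
Eitan ∩ Ximena ∩ Nikolai: 12:45–13:00, 13:30–14:30, 16:15–16:45.
Windows ≥ 15 min: 12:45–13:00, 13:30–14:30, 16:15–16:45.
That's 3 windows.

3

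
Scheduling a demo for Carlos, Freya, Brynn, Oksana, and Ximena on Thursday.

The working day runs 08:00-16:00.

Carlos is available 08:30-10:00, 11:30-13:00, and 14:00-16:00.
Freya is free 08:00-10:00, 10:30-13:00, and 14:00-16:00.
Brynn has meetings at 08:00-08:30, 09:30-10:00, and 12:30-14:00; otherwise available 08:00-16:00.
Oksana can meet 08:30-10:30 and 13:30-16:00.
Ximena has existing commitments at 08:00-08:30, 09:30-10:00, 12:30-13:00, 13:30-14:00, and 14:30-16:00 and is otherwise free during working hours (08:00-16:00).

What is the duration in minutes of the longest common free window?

60 minutes

Brynn free within 08:00–16:00: 08:30–09:30, 10:00–12:30, 14:00–16:00.
Ximena free within 08:00–16:00: 08:30–09:30, 10:00–12:30, 13:00–13:30, 14:00–14:30.
Carlos ∩ Freya: 08:30–10:00, 11:30–13:00, 14:00–16:00.
Carlos ∩ Freya ∩ Brynn: 08:30–09:30, 11:30–12:30, 14:00–16:00.
Carlos ∩ Freya ∩ Brynn ∩ Oksana: 08:30–09:30, 14:00–16:00.
Carlos ∩ Freya ∩ Brynn ∩ Oksana ∩ Ximena: 08:30–09:30, 14:00–14:30.
Common window lengths: 60, 30 min; longest is 60.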